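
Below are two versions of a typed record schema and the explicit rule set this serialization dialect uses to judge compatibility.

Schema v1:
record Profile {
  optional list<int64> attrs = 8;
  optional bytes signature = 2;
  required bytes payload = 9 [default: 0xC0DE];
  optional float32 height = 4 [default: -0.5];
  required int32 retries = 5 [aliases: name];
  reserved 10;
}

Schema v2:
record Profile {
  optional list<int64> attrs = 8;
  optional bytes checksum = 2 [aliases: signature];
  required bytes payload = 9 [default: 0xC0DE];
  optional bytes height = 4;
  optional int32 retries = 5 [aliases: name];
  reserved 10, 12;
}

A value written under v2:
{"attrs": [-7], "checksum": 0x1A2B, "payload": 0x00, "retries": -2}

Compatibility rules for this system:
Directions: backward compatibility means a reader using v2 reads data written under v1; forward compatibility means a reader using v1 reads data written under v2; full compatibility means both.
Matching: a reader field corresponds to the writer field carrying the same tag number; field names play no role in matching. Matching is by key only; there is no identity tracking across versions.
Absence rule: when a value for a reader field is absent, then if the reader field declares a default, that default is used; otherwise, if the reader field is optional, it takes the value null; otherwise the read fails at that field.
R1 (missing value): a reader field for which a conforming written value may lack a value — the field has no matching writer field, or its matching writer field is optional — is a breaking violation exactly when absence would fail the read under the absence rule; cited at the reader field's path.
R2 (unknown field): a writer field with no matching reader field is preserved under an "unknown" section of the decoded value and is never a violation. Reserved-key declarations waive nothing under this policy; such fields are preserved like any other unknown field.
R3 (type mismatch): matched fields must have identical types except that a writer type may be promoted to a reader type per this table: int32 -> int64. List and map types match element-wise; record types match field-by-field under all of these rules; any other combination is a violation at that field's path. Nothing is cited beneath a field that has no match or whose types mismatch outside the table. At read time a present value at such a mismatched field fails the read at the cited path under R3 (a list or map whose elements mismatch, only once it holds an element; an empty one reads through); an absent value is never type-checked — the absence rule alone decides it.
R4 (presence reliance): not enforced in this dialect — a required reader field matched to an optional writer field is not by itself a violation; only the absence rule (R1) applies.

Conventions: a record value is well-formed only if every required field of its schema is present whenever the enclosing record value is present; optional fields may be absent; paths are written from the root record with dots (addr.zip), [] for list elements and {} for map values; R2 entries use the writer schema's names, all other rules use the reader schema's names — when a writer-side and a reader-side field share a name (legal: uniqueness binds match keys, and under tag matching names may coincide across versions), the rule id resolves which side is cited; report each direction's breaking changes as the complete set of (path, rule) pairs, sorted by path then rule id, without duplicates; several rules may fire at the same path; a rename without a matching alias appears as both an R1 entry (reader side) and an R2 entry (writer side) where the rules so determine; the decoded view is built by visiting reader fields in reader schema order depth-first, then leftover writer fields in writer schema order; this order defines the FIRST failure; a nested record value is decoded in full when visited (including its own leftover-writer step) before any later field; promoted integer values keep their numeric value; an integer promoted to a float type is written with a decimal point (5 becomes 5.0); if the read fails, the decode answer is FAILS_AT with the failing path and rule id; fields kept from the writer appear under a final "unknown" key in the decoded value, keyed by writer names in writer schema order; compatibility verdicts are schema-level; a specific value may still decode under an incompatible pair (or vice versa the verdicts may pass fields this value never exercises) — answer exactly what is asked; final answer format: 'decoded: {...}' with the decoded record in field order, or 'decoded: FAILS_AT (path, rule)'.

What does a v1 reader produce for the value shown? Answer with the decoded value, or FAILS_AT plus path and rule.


decoded: {"attrs": [-7], "signature": 0x1A2B, "payload": 0x00, "height": -0.5, "retries": -2}

arrows below run writer -> reader for Profile
migrating the Profile value to v1:
  attrs := [-7]
  signature := 0x1A2B (from writer checksum)
  payload := 0x00
  height := -0.5 (absent -> default)
  retries := -2
  => decoded: {"attrs": [-7], "signature": 0x1A2B, "payload": 0x00, "height": -0.5, "retries": -2}
the rest of the Profile diff is inert for this question:
  renamed field signature to checksum in record Profile (alias signature declared on the renamed field) -> fires no rule on Profile under this dialect and leaves the result unchanged
  field retries in record Profile: required changed to optional -> affects the rule determinations only; this particular Profile value decodes identically
  field height in record Profile: type float32 changed to bytes (its default is dropped) -> affects the rule determinations only; this particular Profile value decodes identically


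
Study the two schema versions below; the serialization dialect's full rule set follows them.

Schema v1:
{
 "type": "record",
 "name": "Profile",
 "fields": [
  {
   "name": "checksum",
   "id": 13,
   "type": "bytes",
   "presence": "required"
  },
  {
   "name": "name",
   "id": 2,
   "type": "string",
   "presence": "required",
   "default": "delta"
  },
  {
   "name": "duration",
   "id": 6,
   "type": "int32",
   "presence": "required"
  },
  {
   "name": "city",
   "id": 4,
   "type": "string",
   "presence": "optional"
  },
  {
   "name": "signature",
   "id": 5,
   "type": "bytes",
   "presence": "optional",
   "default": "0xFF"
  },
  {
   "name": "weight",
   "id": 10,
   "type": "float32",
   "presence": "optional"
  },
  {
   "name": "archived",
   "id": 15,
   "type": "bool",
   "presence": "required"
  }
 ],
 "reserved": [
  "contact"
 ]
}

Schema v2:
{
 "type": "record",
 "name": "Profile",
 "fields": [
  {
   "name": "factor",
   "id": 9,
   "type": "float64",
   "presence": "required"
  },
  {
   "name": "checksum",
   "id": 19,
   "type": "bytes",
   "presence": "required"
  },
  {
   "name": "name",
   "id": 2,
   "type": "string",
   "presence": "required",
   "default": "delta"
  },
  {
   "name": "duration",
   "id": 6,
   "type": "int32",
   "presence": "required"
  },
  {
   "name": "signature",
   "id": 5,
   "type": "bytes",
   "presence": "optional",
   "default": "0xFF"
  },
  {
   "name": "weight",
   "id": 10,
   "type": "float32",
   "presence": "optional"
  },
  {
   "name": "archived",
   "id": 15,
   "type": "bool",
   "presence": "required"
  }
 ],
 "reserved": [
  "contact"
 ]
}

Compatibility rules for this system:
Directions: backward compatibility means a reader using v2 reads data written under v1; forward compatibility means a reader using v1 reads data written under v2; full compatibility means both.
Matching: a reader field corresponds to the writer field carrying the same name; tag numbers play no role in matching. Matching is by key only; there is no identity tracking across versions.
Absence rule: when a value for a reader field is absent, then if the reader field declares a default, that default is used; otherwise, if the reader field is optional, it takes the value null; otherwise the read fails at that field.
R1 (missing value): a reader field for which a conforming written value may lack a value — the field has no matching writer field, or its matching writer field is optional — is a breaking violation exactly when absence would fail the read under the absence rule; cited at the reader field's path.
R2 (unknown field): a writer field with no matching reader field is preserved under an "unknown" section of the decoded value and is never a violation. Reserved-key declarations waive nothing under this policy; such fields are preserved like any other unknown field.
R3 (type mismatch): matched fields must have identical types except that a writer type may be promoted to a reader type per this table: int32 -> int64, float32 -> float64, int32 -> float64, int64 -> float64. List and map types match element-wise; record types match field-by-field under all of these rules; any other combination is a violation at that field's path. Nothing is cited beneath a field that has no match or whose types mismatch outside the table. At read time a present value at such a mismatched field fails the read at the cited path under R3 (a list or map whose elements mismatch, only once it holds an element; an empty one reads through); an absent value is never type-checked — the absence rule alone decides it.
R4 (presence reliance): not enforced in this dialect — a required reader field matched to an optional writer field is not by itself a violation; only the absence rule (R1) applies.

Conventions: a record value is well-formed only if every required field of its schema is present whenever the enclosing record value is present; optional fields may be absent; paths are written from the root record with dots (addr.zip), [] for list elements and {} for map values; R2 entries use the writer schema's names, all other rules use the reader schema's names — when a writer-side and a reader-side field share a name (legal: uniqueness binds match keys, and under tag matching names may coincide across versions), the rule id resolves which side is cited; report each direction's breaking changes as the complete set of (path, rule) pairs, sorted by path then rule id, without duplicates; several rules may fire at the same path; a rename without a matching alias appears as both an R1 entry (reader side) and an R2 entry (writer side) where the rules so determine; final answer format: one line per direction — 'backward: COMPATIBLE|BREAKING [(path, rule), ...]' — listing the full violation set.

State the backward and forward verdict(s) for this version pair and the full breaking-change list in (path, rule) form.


backward: BREAKING [(factor, R1)]; forward: COMPATIBLE []

arrows below run writer -> reader for Profile
backward analysis of Profile with v2 as reader and v1 as writer:
  factor has no writer counterpart
  checksum: bytes -> bytes, writer required; from checksum
  name: string -> string, writer required; from name
  duration: int32 -> int32, writer required; from duration
  signature: bytes -> bytes, writer optional; from signature
  weight: float32 -> float32, writer optional; from weight
  archived: bool -> bool, writer required; from archived
  city (writer side), unknown to reader
  breaking: (factor, R1)
  => backward: BREAKING (1)
forward analysis of Profile with v1 as reader and v2 as writer:
  checksum: bytes -> bytes, writer required; from checksum
  name: string -> string, writer required; from name
  duration: int32 -> int32, writer required; from duration
  city has no writer counterpart
  signature: bytes -> bytes, writer optional; from signature
  weight: float32 -> float32, writer optional; from weight
  archived: bool -> bool, writer required; from archived
  factor (writer side), unknown to reader
  => forward: COMPATIBLE


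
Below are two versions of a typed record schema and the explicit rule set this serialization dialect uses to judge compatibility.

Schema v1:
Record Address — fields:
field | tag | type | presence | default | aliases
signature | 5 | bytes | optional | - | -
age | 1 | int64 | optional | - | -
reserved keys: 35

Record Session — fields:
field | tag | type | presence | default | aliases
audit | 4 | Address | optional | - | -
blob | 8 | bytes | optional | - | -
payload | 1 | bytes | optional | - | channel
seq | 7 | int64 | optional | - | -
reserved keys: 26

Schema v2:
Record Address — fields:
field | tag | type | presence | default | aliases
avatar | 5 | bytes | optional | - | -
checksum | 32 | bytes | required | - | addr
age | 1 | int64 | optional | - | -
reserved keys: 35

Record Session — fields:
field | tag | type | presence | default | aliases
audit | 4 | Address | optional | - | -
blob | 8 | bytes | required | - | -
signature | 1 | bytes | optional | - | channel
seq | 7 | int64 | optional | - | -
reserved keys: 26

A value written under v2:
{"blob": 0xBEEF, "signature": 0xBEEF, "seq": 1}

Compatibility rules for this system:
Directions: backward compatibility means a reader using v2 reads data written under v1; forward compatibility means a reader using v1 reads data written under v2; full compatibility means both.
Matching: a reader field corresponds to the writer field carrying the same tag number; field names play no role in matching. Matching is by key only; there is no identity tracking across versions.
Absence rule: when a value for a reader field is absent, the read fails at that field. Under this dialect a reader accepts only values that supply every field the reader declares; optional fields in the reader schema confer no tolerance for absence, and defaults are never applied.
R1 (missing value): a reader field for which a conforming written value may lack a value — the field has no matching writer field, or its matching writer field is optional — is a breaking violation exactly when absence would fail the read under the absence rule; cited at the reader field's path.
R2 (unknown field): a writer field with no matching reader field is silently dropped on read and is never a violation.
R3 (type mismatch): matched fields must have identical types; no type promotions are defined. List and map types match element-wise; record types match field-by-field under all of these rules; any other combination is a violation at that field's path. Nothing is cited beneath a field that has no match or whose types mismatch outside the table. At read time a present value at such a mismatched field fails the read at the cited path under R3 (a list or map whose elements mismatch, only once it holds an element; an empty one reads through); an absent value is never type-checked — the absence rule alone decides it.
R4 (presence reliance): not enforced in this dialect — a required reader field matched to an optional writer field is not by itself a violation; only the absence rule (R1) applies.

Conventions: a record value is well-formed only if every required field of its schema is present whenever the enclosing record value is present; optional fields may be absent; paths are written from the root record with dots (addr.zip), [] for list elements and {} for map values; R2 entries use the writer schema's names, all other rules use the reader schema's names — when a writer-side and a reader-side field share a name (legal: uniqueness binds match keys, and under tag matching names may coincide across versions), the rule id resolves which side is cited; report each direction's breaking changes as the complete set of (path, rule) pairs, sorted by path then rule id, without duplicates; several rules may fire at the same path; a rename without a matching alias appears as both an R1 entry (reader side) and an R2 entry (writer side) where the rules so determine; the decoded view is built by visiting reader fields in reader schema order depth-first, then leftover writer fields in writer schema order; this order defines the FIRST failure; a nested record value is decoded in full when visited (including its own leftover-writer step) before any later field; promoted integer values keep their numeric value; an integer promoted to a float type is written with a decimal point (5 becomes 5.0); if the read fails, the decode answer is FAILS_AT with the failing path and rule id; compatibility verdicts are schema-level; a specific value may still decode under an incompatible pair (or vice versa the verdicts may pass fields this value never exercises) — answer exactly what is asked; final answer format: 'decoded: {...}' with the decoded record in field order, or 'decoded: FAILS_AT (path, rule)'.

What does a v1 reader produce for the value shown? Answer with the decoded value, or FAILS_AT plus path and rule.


decoded: FAILS_AT (audit, R1)

arrows below run writer -> reader for Session
decoding the Session value with the v1 reader:
  read fails at audit under R1 (no fill)
  => FAILS_AT (audit, R1)
the rest of the Session diff is inert for this question:
  field blob in record Session: optional changed to required -> schema-level compatibility only; this Session value's decode is unchanged
  renamed field signature to avatar in record Address -> schema-level compatibility only; this Session value's decode is unchanged
  added field checksum to record Address: required bytes, tag 32 (in v2 it sits immediately before age) -> schema-level compatibility only; this Session value's decode is unchanged
  renamed field payload to signature in record Session -> schema-level compatibility only; this Session value's decode is unchanged


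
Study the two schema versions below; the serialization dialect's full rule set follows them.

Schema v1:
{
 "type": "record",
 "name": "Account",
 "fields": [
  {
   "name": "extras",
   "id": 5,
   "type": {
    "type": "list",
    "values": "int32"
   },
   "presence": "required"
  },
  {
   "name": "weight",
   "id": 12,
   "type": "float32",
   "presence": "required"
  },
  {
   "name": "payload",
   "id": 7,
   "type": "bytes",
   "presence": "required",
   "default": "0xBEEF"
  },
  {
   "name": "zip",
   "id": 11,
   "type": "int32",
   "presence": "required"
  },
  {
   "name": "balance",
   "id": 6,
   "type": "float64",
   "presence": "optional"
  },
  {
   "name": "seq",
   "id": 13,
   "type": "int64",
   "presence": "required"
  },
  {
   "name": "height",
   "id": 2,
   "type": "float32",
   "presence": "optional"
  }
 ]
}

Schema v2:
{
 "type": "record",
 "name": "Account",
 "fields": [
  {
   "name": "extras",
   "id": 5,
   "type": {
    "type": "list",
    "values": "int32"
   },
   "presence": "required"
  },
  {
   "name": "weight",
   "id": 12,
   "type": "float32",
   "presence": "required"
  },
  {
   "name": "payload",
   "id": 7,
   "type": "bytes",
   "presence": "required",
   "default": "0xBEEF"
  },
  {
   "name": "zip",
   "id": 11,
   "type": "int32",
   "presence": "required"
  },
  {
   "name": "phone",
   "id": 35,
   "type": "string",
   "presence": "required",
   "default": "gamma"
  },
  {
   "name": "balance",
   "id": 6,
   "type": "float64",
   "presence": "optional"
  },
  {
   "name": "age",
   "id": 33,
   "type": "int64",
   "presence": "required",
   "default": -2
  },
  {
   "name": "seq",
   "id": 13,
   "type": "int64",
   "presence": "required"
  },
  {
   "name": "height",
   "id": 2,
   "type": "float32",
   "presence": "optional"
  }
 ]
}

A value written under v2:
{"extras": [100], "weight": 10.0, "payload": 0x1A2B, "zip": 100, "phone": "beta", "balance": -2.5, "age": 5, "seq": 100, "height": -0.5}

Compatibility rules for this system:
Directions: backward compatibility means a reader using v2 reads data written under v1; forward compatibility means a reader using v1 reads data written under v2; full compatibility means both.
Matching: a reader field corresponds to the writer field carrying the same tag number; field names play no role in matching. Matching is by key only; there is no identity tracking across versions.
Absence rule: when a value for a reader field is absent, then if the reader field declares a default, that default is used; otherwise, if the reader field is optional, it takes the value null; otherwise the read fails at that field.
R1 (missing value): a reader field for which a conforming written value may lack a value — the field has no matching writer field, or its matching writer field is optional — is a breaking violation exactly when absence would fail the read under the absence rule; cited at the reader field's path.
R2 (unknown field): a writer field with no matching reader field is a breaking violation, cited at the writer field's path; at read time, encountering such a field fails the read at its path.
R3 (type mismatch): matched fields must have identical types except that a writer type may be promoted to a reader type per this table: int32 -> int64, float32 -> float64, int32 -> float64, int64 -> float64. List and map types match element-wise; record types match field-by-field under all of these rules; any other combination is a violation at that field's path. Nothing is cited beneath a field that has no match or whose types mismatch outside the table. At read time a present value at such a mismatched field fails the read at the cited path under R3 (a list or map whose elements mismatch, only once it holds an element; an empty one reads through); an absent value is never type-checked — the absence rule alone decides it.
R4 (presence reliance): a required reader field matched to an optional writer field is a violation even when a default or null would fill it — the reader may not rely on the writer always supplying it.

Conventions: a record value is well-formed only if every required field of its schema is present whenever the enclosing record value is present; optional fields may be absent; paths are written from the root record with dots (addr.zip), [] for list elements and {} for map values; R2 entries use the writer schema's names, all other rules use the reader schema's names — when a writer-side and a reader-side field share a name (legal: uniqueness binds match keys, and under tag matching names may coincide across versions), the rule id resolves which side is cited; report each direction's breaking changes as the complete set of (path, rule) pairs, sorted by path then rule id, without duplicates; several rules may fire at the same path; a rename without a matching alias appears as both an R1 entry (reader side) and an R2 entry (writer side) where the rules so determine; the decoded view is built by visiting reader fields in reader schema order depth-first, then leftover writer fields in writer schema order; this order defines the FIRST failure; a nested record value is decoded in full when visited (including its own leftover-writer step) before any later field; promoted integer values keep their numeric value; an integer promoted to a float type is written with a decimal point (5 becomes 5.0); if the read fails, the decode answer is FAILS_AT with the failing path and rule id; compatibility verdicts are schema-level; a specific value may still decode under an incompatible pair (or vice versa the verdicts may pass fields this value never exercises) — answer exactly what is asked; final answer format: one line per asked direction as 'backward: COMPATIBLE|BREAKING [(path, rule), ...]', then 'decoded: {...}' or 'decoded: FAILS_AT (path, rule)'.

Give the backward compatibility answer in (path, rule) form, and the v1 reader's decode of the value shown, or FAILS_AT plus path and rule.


backward: COMPATIBLE []; decoded: FAILS_AT (phone, R2)

arrows below run writer -> reader for Account
backward pass over Account, reader schema v2, writer schema v1:
  extras: paired with writer extras (list<int32> -> list<int32>; writer required)
  weight: paired with writer weight (float32 -> float32; writer required)
  payload: paired with writer payload (bytes -> bytes; writer required)
  zip: paired with writer zip (int32 -> int32; writer required)
  no writer field matches reader phone
  balance: paired with writer balance (float64 -> float64; writer optional)
  no writer field matches reader age
  seq: paired with writer seq (int64 -> int64; writer required)
  height: paired with writer height (float32 -> float32; writer optional)
  => backward verdict for Account: COMPATIBLE, no violations
decode walk for Account under reader schema v1:
  extras := [100]
  weight := 10.0
  payload := 0x1A2B
  zip := 100
  balance := -2.5
  seq := 100
  height := -0.5
  read fails at phone under R2 (unknown field)
  => FAILS_AT (phone, R2)
ruling out the remaining Account differences:
  added field age to record Account: required int64, tag 33, default -2 (in v2 it sits immediately before seq) -> its effect on Account is confined to the forward direction, not asked


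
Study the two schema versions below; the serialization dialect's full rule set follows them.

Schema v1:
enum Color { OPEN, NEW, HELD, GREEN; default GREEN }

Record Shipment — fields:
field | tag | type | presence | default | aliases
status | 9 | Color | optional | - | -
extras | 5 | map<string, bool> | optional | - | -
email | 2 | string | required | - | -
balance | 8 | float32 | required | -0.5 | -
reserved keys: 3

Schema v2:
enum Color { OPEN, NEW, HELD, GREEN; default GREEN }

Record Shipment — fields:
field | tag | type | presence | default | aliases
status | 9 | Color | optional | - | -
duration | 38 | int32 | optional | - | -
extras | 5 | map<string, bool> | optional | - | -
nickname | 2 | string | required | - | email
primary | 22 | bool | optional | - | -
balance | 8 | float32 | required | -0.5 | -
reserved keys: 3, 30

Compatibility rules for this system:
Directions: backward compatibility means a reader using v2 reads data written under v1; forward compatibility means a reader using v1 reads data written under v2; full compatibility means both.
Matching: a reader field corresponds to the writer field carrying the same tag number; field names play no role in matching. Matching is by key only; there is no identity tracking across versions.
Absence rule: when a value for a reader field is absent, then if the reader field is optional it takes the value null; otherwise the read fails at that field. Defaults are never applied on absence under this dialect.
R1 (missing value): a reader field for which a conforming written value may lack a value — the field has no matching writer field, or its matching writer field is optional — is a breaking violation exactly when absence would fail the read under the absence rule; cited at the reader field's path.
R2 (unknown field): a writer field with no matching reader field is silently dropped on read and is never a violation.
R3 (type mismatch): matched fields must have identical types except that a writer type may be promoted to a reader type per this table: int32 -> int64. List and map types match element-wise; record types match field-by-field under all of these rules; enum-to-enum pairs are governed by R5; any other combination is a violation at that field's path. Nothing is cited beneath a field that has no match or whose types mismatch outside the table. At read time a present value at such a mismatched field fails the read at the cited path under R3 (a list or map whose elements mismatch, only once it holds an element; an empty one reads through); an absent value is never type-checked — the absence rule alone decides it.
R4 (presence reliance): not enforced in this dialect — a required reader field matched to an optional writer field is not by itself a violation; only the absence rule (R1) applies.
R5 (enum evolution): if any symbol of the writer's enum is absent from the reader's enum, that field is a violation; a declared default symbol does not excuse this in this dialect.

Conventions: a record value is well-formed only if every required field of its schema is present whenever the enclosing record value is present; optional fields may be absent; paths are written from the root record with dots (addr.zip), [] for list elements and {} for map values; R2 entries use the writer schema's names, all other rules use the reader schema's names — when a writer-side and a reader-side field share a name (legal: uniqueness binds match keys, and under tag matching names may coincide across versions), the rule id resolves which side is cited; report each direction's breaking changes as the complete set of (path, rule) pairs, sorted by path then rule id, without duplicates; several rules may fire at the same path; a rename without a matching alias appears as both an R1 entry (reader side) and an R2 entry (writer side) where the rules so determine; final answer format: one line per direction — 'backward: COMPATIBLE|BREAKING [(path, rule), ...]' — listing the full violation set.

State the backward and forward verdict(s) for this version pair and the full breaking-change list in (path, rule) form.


in Shipment below, arrows point writer -> reader
checking backward for Shipment: reader v2 against writer v1:
  writer optional, Color -> Color: reader status maps from writer status
  duration has no writer counterpart
  writer optional, map<string, bool> -> map<string, bool>: reader extras maps from writer extras
  writer required, string -> string: reader nickname maps from writer email
  primary has no writer counterpart
  writer required, float32 -> float32: reader balance maps from writer balance
  => backward: COMPATIBLE
checking forward for Shipment: reader v1 against writer v2:
  writer optional, Color -> Color: reader status maps from writer status
  writer optional, map<string, bool> -> map<string, bool>: reader extras maps from writer extras
  writer required, string -> string: reader email maps from writer nickname
  writer required, float32 -> float32: reader balance maps from writer balance
  leftover writer field: duration
  leftover writer field: primary
  => forward: COMPATIBLE

backward: COMPATIBLE []; forward: COMPATIBLE []


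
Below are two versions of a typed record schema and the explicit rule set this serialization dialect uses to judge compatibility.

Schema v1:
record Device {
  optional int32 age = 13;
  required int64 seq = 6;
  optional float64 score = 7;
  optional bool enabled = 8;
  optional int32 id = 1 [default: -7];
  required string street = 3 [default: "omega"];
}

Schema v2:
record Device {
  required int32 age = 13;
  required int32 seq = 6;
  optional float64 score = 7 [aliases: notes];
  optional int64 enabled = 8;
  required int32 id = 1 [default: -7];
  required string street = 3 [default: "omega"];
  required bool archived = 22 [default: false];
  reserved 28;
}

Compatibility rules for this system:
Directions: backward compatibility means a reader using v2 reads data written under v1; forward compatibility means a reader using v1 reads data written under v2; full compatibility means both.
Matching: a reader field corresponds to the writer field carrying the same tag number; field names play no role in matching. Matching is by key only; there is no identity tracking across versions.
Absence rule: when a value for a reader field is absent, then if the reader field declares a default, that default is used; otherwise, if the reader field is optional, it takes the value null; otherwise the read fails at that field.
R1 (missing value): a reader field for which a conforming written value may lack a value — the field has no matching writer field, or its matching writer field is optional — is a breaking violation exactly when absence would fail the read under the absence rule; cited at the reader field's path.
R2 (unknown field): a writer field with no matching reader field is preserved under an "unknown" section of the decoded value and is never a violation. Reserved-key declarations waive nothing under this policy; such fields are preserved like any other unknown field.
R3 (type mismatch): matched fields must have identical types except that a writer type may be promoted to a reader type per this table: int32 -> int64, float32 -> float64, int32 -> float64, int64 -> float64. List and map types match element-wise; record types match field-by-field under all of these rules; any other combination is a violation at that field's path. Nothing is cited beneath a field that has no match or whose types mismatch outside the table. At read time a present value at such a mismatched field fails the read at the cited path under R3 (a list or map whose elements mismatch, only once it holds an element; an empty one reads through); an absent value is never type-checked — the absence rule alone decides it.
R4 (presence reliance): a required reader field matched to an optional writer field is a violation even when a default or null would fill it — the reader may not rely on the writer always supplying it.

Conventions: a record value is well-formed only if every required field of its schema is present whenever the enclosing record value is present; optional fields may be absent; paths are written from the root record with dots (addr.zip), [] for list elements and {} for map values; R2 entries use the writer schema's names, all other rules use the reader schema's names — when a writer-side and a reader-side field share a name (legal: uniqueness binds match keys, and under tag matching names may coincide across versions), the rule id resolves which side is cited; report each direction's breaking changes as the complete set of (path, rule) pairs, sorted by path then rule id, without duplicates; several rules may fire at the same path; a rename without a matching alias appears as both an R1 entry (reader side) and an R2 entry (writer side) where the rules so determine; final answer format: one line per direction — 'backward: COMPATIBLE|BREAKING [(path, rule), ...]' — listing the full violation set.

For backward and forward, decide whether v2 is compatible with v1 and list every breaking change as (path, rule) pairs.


in Device below, arrows point writer -> reader
backward on Device — v2 reading data written by v1:
  age: paired with writer age (int32 -> int32; writer optional)
  seq: paired with writer seq (int64 -> int32; writer required)
  score: paired with writer score (float64 -> float64; writer optional)
  enabled: paired with writer enabled (bool -> int64; writer optional)
  id: paired with writer id (int32 -> int32; writer optional)
  street: paired with writer street (string -> string; writer required)
  no writer field matches reader archived
  violation R1 at age
  violation R4 at age
  violation R3 at enabled
  violation R4 at id
  violation R3 at seq
  => backward: BREAKING (5)
forward on Device — v1 reading data written by v2:
  age: paired with writer age (int32 -> int32; writer required)
  seq: paired with writer seq (int32 -> int64; writer required)
  score: paired with writer score (float64 -> float64; writer optional)
  enabled: paired with writer enabled (int64 -> bool; writer optional)
  id: paired with writer id (int32 -> int32; writer required)
  street: paired with writer street (string -> string; writer required)
  archived (writer side), unknown to reader
  violation R3 at enabled
  => forward: BREAKING (1)

backward: BREAKING [(age, R1), (age, R4), (enabled, R3), (id, R4), (seq, R3)]; forward: BREAKING [(enabled, R3)]


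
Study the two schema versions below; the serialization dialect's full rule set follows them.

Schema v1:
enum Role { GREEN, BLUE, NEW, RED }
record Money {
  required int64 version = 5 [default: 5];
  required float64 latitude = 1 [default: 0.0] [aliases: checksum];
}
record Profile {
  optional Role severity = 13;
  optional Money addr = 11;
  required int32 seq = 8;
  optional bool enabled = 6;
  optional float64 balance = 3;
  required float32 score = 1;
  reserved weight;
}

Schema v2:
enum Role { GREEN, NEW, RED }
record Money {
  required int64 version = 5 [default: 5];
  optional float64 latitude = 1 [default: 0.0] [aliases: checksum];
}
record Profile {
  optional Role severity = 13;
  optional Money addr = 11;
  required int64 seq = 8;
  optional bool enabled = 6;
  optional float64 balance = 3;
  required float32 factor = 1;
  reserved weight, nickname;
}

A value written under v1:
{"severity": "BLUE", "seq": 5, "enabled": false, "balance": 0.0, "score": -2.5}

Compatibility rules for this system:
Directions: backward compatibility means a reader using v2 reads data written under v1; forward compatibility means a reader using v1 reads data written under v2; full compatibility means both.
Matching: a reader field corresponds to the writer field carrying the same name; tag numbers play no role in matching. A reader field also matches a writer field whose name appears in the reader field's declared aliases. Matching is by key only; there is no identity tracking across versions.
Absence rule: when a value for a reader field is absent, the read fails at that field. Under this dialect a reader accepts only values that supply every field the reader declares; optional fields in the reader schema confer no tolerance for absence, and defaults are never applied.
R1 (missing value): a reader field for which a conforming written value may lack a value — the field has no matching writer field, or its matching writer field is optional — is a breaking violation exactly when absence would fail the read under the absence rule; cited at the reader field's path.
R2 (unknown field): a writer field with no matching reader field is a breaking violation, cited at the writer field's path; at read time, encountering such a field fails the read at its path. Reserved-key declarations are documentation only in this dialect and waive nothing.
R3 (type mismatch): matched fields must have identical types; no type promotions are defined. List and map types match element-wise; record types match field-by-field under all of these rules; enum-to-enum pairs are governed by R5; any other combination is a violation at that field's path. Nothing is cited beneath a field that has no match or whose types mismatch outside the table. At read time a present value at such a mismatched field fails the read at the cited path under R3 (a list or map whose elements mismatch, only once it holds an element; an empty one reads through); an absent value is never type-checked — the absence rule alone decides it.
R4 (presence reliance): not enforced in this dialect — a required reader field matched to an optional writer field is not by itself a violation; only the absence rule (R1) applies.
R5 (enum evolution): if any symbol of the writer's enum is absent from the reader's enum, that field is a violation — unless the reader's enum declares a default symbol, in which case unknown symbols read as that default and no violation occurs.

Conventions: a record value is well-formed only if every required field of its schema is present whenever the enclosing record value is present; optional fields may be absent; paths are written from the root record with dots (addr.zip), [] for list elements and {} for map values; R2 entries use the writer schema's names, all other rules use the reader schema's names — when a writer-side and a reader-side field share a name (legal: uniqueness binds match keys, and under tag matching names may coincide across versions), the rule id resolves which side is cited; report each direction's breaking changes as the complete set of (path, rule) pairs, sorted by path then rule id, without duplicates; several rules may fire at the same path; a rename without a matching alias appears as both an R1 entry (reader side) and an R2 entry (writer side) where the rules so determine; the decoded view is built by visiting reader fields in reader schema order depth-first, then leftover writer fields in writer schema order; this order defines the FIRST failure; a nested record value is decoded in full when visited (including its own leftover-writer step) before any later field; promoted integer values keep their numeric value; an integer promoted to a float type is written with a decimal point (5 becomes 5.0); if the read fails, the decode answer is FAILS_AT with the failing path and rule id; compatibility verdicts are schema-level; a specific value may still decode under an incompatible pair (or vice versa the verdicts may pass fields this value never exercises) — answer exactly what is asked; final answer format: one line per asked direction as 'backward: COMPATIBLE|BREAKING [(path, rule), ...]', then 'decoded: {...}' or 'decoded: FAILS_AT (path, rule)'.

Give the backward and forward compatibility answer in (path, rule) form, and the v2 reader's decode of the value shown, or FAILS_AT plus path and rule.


each type pair in Profile: writer, then reader
backward on Profile — v2 reading data written by v1:
  severity: Role -> Role, writer optional; from severity
  addr: Money -> Money, writer optional; from addr
  seq: int32 -> int64, writer required; from seq
  enabled: bool -> bool, writer optional; from enabled
  balance: float64 -> float64, writer optional; from balance
  factor: no writer-side match
  leftover writer field: score
  addr.version: int64 -> int64, writer required; from addr.version
  addr.latitude: float64 -> float64, writer required; from addr.latitude
  violation R1 at addr
  violation R1 at balance
  violation R1 at enabled
  violation R1 at factor
  violation R2 at score
  violation R3 at seq
  violation R1 at severity
  violation R5 at severity
  => backward verdict for Profile: BREAKING, 8 violation(s)
forward on Profile — v1 reading data written by v2:
  severity: Role -> Role, writer optional; from severity
  addr: Money -> Money, writer optional; from addr
  seq: int64 -> int32, writer required; from seq
  enabled: bool -> bool, writer optional; from enabled
  balance: float64 -> float64, writer optional; from balance
  score: no writer-side match
  leftover writer field: factor
  addr.version: int64 -> int64, writer required; from addr.version
  addr.latitude: float64 -> float64, writer optional; from addr.latitude
  violation R1 at addr
  violation R1 at addr.latitude
  violation R1 at balance
  violation R1 at enabled
  violation R2 at factor
  violation R1 at score
  violation R3 at seq
  violation R1 at severity
  => forward verdict for Profile: BREAKING, 8 violation(s)
decode walk for Profile under reader schema v2:
  read fails at severity under R5
  => FAILS_AT (severity, R5)

backward: BREAKING [(addr, R1), (balance, R1), (enabled, R1), (factor, R1), (score, R2), (seq, R3), (severity, R1), (severity, R5)]; forward: BREAKING [(addr, R1), (addr.latitude, R1), (balance, R1), (enabled, R1), (factor, R2), (score, R1), (seq, R3), (severity, R1)]; decoded: FAILS_AT (severity, R5)
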